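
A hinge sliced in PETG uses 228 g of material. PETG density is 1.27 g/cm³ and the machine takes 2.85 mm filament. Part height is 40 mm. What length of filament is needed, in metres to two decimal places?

28.14 m

Extruded volume: 228/1.27 = 179.5276 cm³ (179527.6 mm³).
Cross-section of 2.85 mm filament: π·(2.85/2)² = 6.3794 mm².
L = V/A = 179527.6/6.3794 = 28141.77 mm → 28.14 m.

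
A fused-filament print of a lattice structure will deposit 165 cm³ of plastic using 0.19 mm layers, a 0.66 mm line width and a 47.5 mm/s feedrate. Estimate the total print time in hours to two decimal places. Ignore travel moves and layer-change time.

Line area: 0.19 × 0.66 → 0.1254 mm².
Total extruded path = 165000/0.1254 = 1315789.5 mm.
Extrusion time = 1315789.5 / 47.5, so 27700.8 s.
That's 27700.8 s → 7.69 hours.

7.69 hours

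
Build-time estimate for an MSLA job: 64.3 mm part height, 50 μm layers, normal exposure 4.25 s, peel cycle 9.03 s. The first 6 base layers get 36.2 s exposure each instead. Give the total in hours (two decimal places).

Layers = ⌈64.3/0.05⌉ = 1286.
Bottom layers: 6 × (36.2 + 9.03) → 271.38 s.
Remaining layers = 1280 × (4.25 + 9.03) = 16998.4 s.
Total = 271.38 + 16998.4 = 17269.78 s = 4.80 hours.

4.80 hours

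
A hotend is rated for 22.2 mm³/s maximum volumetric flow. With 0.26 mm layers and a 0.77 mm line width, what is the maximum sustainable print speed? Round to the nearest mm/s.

111 mm/s

A: 0.26 × 0.77 → 0.2002 mm².
v_max = Q/A = 22.2/0.2002 = 110.89 mm/s → 111 mm/s.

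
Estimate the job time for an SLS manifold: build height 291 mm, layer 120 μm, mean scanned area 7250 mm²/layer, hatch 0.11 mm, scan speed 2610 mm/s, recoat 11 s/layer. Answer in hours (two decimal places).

Number of layers: 291 / 0.12 → 2425 (rounded up).
Hatch length per layer = 7250 / 0.11 = 65909.1 mm.
Per-layer scan time = 65909.1 / 2610, so 25.2525 s.
Per-layer time: 25.2525 + 11 → 36.2525 s.
Build time = 2425 × 36.2525 = 87912.3125 s = 24.42 hours.

24.42 hours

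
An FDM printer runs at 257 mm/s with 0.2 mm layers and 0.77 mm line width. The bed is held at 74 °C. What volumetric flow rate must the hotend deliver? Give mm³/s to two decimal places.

Extrusion cross-section: 0.2 × 0.77 → 0.154 mm².
Volumetric flow = 257 × 0.154 = 39.58 mm³/s.

39.58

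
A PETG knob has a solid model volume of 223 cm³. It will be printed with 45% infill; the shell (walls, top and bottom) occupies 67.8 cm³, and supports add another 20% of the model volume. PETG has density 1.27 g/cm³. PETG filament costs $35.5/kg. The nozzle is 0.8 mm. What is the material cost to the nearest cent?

$8.22

Volume inside the shell = 223 − 67.8 = 155.2 cm³.
Infill deposited = 0.45 × 155.2 = 69.84 cm³.
Support = 0.20 × 223, so 44.6 cm³.
Total extruded: 67.8 + 69.84 + 44.6 → 182.24 cm³.
Mass: 182.24 × 1.27 → 231.4448 g.
Cost = 231.4448 g / 1000 × $35.5/kg = $8.22.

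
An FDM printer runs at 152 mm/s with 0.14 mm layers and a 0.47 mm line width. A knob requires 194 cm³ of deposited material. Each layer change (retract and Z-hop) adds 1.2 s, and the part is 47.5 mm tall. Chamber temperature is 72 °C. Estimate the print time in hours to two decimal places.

Extrusion cross-section = 0.14 × 0.47, so 0.0658 mm².
Path length: 194000 mm³ / 0.0658 mm² → 2948328.3 mm.
Time extruding: 2948328.3 / 152 → 19396.9 s.
Number of layers: 47.5 / 0.14 → 340 (rounded up).
Z-hop total = 340 × 1.2 = 408 s.
Total = 19396.9 + 408 = 19804.9 s = 5.50 hours.

5.50 hours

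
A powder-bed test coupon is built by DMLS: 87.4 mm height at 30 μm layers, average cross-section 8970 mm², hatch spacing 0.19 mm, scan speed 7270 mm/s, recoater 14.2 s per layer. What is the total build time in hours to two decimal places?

Layer count = ceil(87.4 / 0.03) = 2914.
Scan path per layer: 8970 / 0.19 → 47210.5 mm.
Per-layer scan time: 47210.5 / 7270 → 6.4939 s.
Per-layer time: 6.4939 + 14.2 → 20.6939 s.
Build time = 2914 × 20.6939 = 60302.0246 s = 16.75 hours.

16.75 hours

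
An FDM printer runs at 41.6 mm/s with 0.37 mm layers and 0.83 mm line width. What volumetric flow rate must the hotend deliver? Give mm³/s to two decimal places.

12.78

A = 0.37 × 0.83, so 0.3071 mm².
Volumetric flow = 41.6 × 0.3071 = 12.78 mm³/s.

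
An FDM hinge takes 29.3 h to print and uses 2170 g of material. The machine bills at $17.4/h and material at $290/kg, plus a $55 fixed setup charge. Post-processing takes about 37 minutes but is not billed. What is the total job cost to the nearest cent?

$1194.12

Machine-time cost: 17.4 × 29.3 → $509.82.
Material charge = 290 × 2170/1000 = $629.30.
Adding setup: 509.82 + 629.30 + 55 → $1194.12.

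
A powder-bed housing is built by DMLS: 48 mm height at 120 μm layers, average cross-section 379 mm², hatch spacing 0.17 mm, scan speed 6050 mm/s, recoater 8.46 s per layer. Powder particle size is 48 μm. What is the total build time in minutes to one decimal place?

Layer count = ceil(48 / 0.12) = 400.
Hatch length per layer: 379 / 0.17 → 2229.4 mm.
Per-layer scan time = 2229.4 / 6050, so 0.3685 s.
Layer cycle = 0.3685 + 8.46 = 8.8285 s.
Total: 400 × 8.8285 s = 3531.4 s → 58.9 minutes.

58.9 minutes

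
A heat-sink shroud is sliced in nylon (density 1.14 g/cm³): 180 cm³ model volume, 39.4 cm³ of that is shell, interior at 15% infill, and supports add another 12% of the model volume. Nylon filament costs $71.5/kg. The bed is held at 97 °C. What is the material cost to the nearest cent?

Interior volume = 180 − 39.4 = 140.6 cm³.
Deposited infill: 0.15 × 140.6 → 21.09 cm³.
Support = 0.12 × 180 = 21.6 cm³.
Total extruded = 39.4 + 21.09 + 21.6, so 82.09 cm³.
Mass = 82.09 × 1.14, so 93.5826 g.
Cost = 93.5826 g / 1000 × $71.5/kg = $6.69.

$6.69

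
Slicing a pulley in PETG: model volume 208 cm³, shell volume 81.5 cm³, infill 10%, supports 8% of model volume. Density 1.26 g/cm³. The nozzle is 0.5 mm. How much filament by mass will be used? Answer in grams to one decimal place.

139.6 g

Interior volume = 208 − 81.5 = 126.5 cm³.
Infill volume = 0.10 × 126.5 = 12.65 cm³.
Support: 0.08 × 208 → 16.64 cm³.
Total extruded: 81.5 + 12.65 + 16.64 → 110.79 cm³.
Mass = 110.79 × 1.26, so 139.5954 g.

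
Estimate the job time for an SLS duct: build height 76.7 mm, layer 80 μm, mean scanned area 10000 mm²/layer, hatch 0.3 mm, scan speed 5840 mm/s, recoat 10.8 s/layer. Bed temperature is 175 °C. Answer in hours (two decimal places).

Layers = ⌈76.7/0.08⌉ = 959.
Hatch length per layer: 10000 / 0.3 → 33333.3 mm.
Scan time per layer = 33333.3 / 5840, so 5.7078 s.
Layer cycle = 5.7078 + 10.8 = 16.5078 s.
Total: 959 × 16.5078 s = 15830.9802 s → 4.40 hours.

4.40 hours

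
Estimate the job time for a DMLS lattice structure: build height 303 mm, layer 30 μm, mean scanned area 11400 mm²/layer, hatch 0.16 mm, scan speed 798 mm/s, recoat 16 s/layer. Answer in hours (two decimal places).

Layer count = ceil(303 / 0.03) = 10100.
Hatch length per layer: 11400 / 0.16 → 71250 mm.
Scan time per layer: 71250 / 798 → 89.2857 s.
Layer cycle = 89.2857 + 16 = 105.2857 s.
Total: 10100 × 105.2857 s = 1063385.57 s → 295.38 hours.

295.38 hours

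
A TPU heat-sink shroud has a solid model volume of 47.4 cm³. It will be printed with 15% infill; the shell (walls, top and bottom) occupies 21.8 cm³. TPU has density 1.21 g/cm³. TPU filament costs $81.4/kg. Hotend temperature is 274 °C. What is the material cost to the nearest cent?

$2.53

Volume inside the shell = 47.4 − 21.8 = 25.6 cm³.
Infill deposited = 0.15 × 25.6 = 3.84 cm³.
Total extruded = 21.8 + 3.84 = 25.64 cm³.
Mass = 25.64 × 1.21, so 31.0244 g.
Cost = 31.0244 g / 1000 × $81.4/kg = $2.53.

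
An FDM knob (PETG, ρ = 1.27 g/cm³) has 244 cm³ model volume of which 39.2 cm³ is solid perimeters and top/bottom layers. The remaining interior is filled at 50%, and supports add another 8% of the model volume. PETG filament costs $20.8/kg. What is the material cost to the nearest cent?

Volume inside the shell: 244 − 39.2 → 204.8 cm³.
Deposited infill = 0.50 × 204.8, so 102.4 cm³.
Support: 0.08 × 244 → 19.52 cm³.
Total extruded: 39.2 + 102.4 + 19.52 → 161.12 cm³.
Mass = 161.12 × 1.27 = 204.6224 g.
At $20.8/kg: 204.6224/1000 × 20.8 = $4.26.

$4.26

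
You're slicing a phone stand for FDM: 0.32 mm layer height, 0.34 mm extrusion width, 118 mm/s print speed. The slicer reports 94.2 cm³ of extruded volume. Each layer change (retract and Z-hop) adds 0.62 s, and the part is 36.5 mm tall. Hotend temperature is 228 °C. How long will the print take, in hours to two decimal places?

Extrusion cross-section = 0.32 × 0.34, so 0.1088 mm².
Path length: 94200 mm³ / 0.1088 mm² → 865808.8 mm.
Time extruding = 865808.8 / 118, so 7337.4 s.
Layers = ⌈36.5/0.32⌉ = 115.
Z-hop total: 115 × 0.62 → 71.3 s.
Total = 7337.4 + 71.3 = 7408.7 s = 2.06 hours.

2.06 hours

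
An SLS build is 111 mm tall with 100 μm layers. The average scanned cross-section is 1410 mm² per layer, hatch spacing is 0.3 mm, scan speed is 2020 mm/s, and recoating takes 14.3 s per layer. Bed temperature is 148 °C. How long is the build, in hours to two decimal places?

Number of layers: 111 / 0.1 → 1110 (rounded up).
Hatch length per layer = 1410 / 0.3, so 4700 mm.
Scan time per layer = 4700 / 2020, so 2.3267 s.
Time per layer = 2.3267 + 14.3, so 16.6267 s.
Total: 1110 × 16.6267 s = 18455.637 s → 5.13 hours.

5.13 hours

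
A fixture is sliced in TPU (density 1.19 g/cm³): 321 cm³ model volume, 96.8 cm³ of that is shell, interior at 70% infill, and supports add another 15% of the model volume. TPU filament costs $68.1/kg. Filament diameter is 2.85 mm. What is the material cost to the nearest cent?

Interior volume = 321 − 96.8 = 224.2 cm³.
Infill volume = 0.70 × 224.2 = 156.94 cm³.
Support: 0.15 × 321 → 48.15 cm³.
Total printed volume = 96.8 + 156.94 + 48.15, so 301.89 cm³.
Mass: 301.89 × 1.19 → 359.2491 g.
Cost = 359.2491 g / 1000 × $68.1/kg = $24.46.

$24.46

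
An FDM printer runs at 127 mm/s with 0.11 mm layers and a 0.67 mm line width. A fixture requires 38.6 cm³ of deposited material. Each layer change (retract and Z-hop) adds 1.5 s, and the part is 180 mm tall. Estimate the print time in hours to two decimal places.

1.83 hours

Bead cross-section = 0.11 × 0.67 = 0.0737 mm².
Toolpath length = 38.6 cm³ / 0.0737 mm² = 38600 / 0.0737 = 523744.9 mm.
Print-move time = 523744.9 / 127, so 4124 s.
Layer count = ceil(180 / 0.11) = 1637.
Non-print overhead = 1637 × 1.5, so 2455.5 s.
Altogether 4124 + 2455.5 = 6579.5 s, i.e. 1.83 hours.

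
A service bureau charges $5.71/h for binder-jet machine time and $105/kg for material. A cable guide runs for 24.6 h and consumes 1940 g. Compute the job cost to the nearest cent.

Machine-time cost: 5.71 × 24.6 → $140.466.
Material charge = 105 × 1940/1000, so $203.70.
Job cost: 140.466 + 203.70 = 344.166 ≈ $344.17.

$344.17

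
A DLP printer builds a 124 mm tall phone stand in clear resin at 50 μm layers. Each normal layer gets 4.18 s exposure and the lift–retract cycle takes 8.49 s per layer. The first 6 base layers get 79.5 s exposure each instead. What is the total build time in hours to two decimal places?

8.85 hours

Number of layers: 124 / 0.05 → 2480 (rounded up).
Burn-in layers = 6 × (79.5 + 8.49) = 527.94 s.
Remaining layers: 2474 × (4.18 + 8.49) → 31345.58 s.
Sum: 527.94 + 31345.58 = 31873.52 s → 8.85 hours.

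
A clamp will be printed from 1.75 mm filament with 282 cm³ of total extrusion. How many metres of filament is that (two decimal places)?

Filament cross-section = π × (1.75/2)² = 2.4053 mm².
L = 282000 mm³ / 2.4053 mm² = 117241.09 mm, i.e. 117.24 m.

117.24 m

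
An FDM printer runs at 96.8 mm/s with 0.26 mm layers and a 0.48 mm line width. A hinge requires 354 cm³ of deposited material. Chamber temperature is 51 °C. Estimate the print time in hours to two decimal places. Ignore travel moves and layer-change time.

Line area: 0.26 × 0.48 → 0.1248 mm².
Path length: 354000 mm³ / 0.1248 mm² → 2836538.5 mm.
Print-move time: 2836538.5 / 96.8 → 29303.1 s.
29303.1 s = 8.14 hours.

8.14 hours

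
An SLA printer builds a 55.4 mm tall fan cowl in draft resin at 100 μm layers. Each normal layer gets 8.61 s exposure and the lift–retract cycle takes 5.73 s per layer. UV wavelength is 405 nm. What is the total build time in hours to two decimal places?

Layers = ⌈55.4/0.1⌉ = 554.
Each layer takes: 8.61 + 5.73 → 14.34 s.
Build time: 554 × 14.34 s = 7944.36 s, i.e. 2.21 hours.

2.21 hours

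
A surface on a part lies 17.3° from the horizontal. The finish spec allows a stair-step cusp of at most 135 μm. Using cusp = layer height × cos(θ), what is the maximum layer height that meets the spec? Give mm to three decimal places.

0.141 mm

cos(17.3°) = 0.9548; t_max = 0.135/0.9548 = 0.141 mm.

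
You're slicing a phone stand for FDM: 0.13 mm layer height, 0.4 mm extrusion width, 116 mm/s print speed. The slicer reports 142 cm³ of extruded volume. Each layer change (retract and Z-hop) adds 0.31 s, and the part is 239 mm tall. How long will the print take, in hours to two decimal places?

6.70 hours

Line area = 0.13 × 0.4, so 0.052 mm².
Path length: 142000 mm³ / 0.052 mm² → 2730769.2 mm.
Time extruding: 2730769.2 / 116 → 23541.1 s.
Layers = ⌈239/0.13⌉ = 1839.
Z-hop total = 1839 × 0.31, so 570.09 s.
Altogether 23541.1 + 570.09 = 24111.19 s, i.e. 6.70 hours.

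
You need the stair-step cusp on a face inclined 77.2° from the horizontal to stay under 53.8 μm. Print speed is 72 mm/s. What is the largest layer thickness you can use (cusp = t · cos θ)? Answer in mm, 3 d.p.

0.243 mm

Layer height = cusp / cos(77.2°) = 0.0538 / 0.2215 = 0.243 mm.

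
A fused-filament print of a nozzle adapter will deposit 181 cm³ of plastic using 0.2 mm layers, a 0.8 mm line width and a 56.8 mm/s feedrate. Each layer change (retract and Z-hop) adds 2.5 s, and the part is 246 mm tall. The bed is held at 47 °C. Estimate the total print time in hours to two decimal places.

Line area = 0.2 × 0.8 = 0.16 mm².
Path length: 181000 mm³ / 0.16 mm² → 1131250 mm.
Extrusion time = 1131250 / 56.8, so 19916.4 s.
Layers = ⌈246/0.2⌉ = 1230.
Non-print overhead = 1230 × 2.5, so 3075 s.
Altogether 19916.4 + 3075 = 22991.4 s, i.e. 6.39 hours.

6.39 hours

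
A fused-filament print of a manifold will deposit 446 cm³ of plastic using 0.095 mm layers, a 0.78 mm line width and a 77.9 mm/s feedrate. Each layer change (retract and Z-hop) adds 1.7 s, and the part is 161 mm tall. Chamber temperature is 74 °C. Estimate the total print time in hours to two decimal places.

Line area = 0.095 × 0.78 = 0.0741 mm².
Path length: 446000 mm³ / 0.0741 mm² → 6018893.4 mm.
Extrusion time: 6018893.4 / 77.9 → 77264.4 s.
Layers = ⌈161/0.095⌉ = 1695.
Non-print overhead: 1695 × 1.7 → 2881.5 s.
Altogether 77264.4 + 2881.5 = 80145.9 s, i.e. 22.26 hours.

22.26 hours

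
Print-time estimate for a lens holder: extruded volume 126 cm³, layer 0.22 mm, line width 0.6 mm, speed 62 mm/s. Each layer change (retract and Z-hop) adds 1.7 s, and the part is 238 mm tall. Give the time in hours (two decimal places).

Extrusion cross-section = 0.22 × 0.6, so 0.132 mm².
Path length: 126000 mm³ / 0.132 mm² → 954545.5 mm.
Extrusion time: 954545.5 / 62 → 15395.9 s.
Layers = ⌈238/0.22⌉ = 1082.
Layer-change overhead = 1082 × 1.7 = 1839.4 s.
Total = 15395.9 + 1839.4 = 17235.3 s = 4.79 hours.

4.79 hours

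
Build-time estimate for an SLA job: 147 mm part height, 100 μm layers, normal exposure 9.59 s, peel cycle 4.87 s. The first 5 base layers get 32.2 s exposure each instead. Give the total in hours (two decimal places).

Number of layers: 147 / 0.1 → 1470 (rounded up).
Bottom layers = 5 × (32.2 + 4.87), so 185.35 s.
Remaining layers = 1465 × (9.59 + 4.87), so 21183.9 s.
Total = 185.35 + 21183.9 = 21369.25 s = 5.94 hours.

5.94 hours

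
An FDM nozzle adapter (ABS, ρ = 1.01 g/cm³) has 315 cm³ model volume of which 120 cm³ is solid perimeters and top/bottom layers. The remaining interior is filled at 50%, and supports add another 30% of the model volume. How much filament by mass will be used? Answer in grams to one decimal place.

315.1 g

Infill region: 315 − 120 → 195 cm³.
Infill deposited = 0.50 × 195 = 97.5 cm³.
Support = 0.30 × 315, so 94.5 cm³.
Total extruded = 120 + 97.5 + 94.5 = 312 cm³.
Mass = 312 × 1.01, so 315.12 g.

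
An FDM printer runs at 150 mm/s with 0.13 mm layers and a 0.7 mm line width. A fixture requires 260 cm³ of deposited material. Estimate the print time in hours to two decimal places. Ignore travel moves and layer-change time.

Extrusion cross-section = 0.13 × 0.7, so 0.091 mm².
Path length: 260000 mm³ / 0.091 mm² → 2857142.9 mm.
Time extruding: 2857142.9 / 150 → 19047.6 s.
In the requested units: 19047.6 s = 5.29 hours.

5.29 hours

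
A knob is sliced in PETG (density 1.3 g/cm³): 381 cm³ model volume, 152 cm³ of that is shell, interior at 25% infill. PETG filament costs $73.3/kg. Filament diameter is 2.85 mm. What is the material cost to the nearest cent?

Volume inside the shell: 381 − 152 → 229 cm³.
Infill deposited = 0.25 × 229, so 57.25 cm³.
Deposited volume = 152 + 57.25, so 209.25 cm³.
Mass: 209.25 × 1.3 → 272.025 g.
At $73.3/kg: 272.025/1000 × 73.3 = $19.94.

$19.94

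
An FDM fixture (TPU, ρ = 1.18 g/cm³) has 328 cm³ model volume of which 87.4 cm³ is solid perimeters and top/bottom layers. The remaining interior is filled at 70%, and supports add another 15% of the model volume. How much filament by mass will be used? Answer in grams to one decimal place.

359.9 g

Volume inside the shell = 328 − 87.4, so 240.6 cm³.
Infill volume = 0.70 × 240.6 = 168.42 cm³.
Support: 0.15 × 328 → 49.2 cm³.
Total printed volume = 87.4 + 168.42 + 49.2 = 305.02 cm³.
Mass: 305.02 × 1.18 → 359.9236 g.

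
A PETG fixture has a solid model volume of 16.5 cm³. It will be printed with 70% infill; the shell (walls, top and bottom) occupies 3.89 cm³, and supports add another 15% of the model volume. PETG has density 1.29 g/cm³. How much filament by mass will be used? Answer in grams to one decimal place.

Interior volume: 16.5 − 3.89 → 12.61 cm³.
Deposited infill = 0.70 × 12.61, so 8.827 cm³.
Support: 0.15 × 16.5 → 2.475 cm³.
Deposited volume = 3.89 + 8.827 + 2.475 = 15.192 cm³.
Mass = 15.192 × 1.29, so 19.59768 g.

19.6 g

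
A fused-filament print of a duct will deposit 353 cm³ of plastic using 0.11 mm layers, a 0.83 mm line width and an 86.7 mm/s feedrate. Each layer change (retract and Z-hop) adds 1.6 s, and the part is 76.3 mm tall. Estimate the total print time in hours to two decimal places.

Line area = 0.11 × 0.83 = 0.0913 mm².
Path length: 353000 mm³ / 0.0913 mm² → 3866374.6 mm.
Extrusion time = 3866374.6 / 86.7, so 44594.9 s.
Layers = ⌈76.3/0.11⌉ = 694.
Z-hop total = 694 × 1.6, so 1110.4 s.
Total = 44594.9 + 1110.4 = 45705.3 s = 12.70 hours.

12.70 hours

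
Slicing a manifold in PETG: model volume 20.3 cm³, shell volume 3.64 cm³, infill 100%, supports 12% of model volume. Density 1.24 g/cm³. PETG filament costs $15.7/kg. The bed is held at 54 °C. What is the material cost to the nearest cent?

Volume inside the shell = 20.3 − 3.64 = 16.66 cm³.
Deposited infill = 1.00 × 16.66 = 16.66 cm³.
Support: 0.12 × 20.3 → 2.436 cm³.
Total extruded: 3.64 + 16.66 + 2.436 → 22.736 cm³.
Mass = 22.736 × 1.24, so 28.19264 g.
At $15.7/kg: 28.19264/1000 × 15.7 = $0.44.

$0.44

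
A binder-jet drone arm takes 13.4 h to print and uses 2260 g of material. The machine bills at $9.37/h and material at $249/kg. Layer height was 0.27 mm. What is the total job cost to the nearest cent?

Time charge = 9.37 × 13.4, so $125.558.
Material charge: 249 × 2260/1000 → $562.74.
Total = 125.558 + 562.74 = 688.298 ≈ $688.30.

$688.30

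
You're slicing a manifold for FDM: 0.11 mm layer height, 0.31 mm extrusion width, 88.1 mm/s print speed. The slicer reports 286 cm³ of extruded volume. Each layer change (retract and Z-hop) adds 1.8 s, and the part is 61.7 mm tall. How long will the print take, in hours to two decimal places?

Line area = 0.11 × 0.31 = 0.0341 mm².
Path length: 286000 mm³ / 0.0341 mm² → 8387096.8 mm.
Print-move time = 8387096.8 / 88.1, so 95199.7 s.
Layers = ⌈61.7/0.11⌉ = 561.
Layer-change overhead = 561 × 1.8 = 1009.8 s.
Total = 95199.7 + 1009.8 = 96209.5 s = 26.72 hours.

26.72 hours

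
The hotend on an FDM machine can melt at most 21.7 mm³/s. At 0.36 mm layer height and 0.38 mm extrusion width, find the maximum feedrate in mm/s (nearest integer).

Extrusion cross-section = 0.36 × 0.38, so 0.1368 mm².
Max speed = 21.7 / 0.1368 = 158.63 ≈ 159 mm/s.

159 mm/s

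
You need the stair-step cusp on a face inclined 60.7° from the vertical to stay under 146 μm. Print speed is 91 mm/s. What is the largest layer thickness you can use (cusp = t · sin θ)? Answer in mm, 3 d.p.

0.167 mm

Layer height = cusp / sin(60.7°) = 0.146 / 0.8721 = 0.167 mm.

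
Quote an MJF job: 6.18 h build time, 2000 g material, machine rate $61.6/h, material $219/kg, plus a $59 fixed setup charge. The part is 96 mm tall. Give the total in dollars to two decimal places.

Machine cost = 61.6 × 6.18, so $380.688.
Material charge: 219 × 2000/1000 → $438.00.
Adding setup: 380.688 + 438.00 + 59 → 877.688 ≈ $877.69.

$877.69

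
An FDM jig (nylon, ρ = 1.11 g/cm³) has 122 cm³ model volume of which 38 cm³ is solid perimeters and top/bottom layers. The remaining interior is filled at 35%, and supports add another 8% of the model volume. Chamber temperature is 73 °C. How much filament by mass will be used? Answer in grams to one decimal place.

85.6 g

Infill region: 122 − 38 → 84 cm³.
Infill volume = 0.35 × 84 = 29.4 cm³.
Support = 0.08 × 122 = 9.76 cm³.
Total extruded = 38 + 29.4 + 9.76 = 77.16 cm³.
Mass: 77.16 × 1.11 → 85.6476 g.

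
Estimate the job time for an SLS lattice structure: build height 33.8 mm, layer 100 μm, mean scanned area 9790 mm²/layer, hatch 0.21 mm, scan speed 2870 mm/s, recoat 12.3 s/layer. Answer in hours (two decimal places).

2.68 hours

Layers = ⌈33.8/0.1⌉ = 338.
Per-layer scan distance = 9790 / 0.21, so 46619 mm.
Scan time per layer = 46619 / 2870 = 16.2436 s.
Per-layer time = 16.2436 + 12.3 = 28.5436 s.
338 layers × 28.5436 s/layer = 9647.7368 s, i.e. 2.68 hours.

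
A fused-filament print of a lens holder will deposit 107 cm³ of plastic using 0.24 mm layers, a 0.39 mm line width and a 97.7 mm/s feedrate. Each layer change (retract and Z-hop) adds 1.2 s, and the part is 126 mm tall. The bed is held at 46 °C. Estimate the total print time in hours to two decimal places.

Line area = 0.24 × 0.39 = 0.0936 mm².
Total extruded path = 107000/0.0936 = 1143162.4 mm.
Print-move time = 1143162.4 / 97.7, so 11700.7 s.
Number of layers: 126 / 0.24 → 525 (rounded up).
Non-print overhead: 525 × 1.2 → 630 s.
Total = 11700.7 + 630 = 12330.7 s = 3.43 hours.

3.43 hours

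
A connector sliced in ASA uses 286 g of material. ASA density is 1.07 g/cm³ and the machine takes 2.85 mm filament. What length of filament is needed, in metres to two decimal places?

41.90 m

Volume = 286 g / 1.07 g·cm⁻³ = 267.2897 cm³ = 267289.7 mm³.
A = π r² = π × 1.425² = 6.3794 mm².
L = V/A = 267289.7/6.3794 = 41898.88 mm → 41.90 m.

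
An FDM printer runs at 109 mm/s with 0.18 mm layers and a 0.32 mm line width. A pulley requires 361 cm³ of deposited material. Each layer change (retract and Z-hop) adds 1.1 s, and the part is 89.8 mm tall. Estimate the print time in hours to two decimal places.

16.12 hours

Extrusion cross-section = 0.18 × 0.32 = 0.0576 mm².
Toolpath length = 361 cm³ / 0.0576 mm² = 361000 / 0.0576 = 6267361.1 mm.
Extrusion time = 6267361.1 / 109, so 57498.7 s.
Layers = ⌈89.8/0.18⌉ = 499.
Z-hop total = 499 × 1.1 = 548.9 s.
Total = 57498.7 + 548.9 = 58047.6 s = 16.12 hours.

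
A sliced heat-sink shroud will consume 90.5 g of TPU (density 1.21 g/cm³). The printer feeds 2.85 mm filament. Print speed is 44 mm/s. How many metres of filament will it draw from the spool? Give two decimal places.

Extruded volume: 90.5/1.21 = 74.7934 cm³ (74793.4 mm³).
A = π r² = π × 1.425² = 6.3794 mm².
L = V/A = 74793.4/6.3794 = 11724.21 mm → 11.72 m.

11.72 m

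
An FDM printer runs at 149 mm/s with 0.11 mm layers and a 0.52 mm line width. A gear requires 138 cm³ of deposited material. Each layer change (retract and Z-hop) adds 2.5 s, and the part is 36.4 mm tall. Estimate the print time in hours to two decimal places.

Bead cross-section = 0.11 × 0.52, so 0.0572 mm².
Total extruded path = 138000/0.0572 = 2412587.4 mm.
Time extruding = 2412587.4 / 149 = 16191.9 s.
Number of layers: 36.4 / 0.11 → 331 (rounded up).
Non-print overhead = 331 × 2.5 = 827.5 s.
Altogether 16191.9 + 827.5 = 17019.4 s, i.e. 4.73 hours.

4.73 hours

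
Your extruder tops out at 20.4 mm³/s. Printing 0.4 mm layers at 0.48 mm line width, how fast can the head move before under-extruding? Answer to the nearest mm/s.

106 mm/s

Extrusion cross-section = 0.4 × 0.48, so 0.192 mm².
v_max = Q/A = 20.4/0.192 = 106.25 mm/s → 106 mm/s.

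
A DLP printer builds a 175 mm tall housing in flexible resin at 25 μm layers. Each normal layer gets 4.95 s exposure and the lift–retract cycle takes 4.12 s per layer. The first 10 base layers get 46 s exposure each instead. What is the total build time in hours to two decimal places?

17.75 hours

Layer count = ceil(175 / 0.025) = 7000.
Bottom layers: 10 × (46 + 4.12) → 501.2 s.
Remaining layers = 6990 × (4.95 + 4.12) = 63399.3 s.
Sum: 501.2 + 63399.3 = 63900.5 s → 17.75 hours.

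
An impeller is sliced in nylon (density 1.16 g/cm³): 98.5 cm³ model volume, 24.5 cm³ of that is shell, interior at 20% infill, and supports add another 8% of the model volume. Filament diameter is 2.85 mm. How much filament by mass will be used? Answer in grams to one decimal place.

54.7 g

Infill region = 98.5 − 24.5, so 74 cm³.
Infill deposited: 0.20 × 74 → 14.8 cm³.
Support: 0.08 × 98.5 → 7.88 cm³.
Deposited volume: 24.5 + 14.8 + 7.88 → 47.18 cm³.
Mass = 47.18 × 1.16 = 54.7288 g.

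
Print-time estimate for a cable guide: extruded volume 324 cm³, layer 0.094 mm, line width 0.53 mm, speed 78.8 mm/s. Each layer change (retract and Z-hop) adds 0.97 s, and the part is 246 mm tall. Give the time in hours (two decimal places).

Bead cross-section: 0.094 × 0.53 → 0.04982 mm².
Toolpath length = 324 cm³ / 0.04982 mm² = 324000 / 0.04982 = 6503412.3 mm.
Time extruding = 6503412.3 / 78.8, so 82530.6 s.
Layer count = ceil(246 / 0.094) = 2618.
Z-hop total = 2618 × 0.97 = 2539.46 s.
Total = 82530.6 + 2539.46 = 85070.06 s = 23.63 hours.

23.63 hours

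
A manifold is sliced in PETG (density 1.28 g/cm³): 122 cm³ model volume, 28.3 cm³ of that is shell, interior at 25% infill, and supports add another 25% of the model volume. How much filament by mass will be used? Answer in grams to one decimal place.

Interior volume = 122 − 28.3 = 93.7 cm³.
Infill volume = 0.25 × 93.7 = 23.425 cm³.
Support = 0.25 × 122, so 30.5 cm³.
Total printed volume: 28.3 + 23.425 + 30.5 → 82.225 cm³.
Mass = 82.225 × 1.28 = 105.248 g.

105.2 g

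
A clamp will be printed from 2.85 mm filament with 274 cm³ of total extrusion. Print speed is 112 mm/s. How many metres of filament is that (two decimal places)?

A = π r² = π × 1.425² = 6.3794 mm².
L = 274000 mm³ / 6.3794 mm² = 42950.75 mm, i.e. 42.95 m.

42.95 m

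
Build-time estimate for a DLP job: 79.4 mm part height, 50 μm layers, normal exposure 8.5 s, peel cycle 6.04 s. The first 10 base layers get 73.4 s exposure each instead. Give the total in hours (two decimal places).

Number of layers: 79.4 / 0.05 → 1588 (rounded up).
Burn-in layers: 10 × (73.4 + 6.04) → 794.4 s.
Remaining layers = 1578 × (8.5 + 6.04) = 22944.12 s.
Sum: 794.4 + 22944.12 = 23738.52 s → 6.59 hours.

6.59 hours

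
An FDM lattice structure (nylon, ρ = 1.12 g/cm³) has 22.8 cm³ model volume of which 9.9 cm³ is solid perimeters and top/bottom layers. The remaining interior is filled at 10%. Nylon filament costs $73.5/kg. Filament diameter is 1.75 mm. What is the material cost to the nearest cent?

Volume inside the shell = 22.8 − 9.9 = 12.9 cm³.
Infill deposited: 0.10 × 12.9 → 1.29 cm³.
Deposited volume = 9.9 + 1.29 = 11.19 cm³.
Mass: 11.19 × 1.12 → 12.5328 g.
Cost = 12.5328 g / 1000 × $73.5/kg = $0.92.

$0.92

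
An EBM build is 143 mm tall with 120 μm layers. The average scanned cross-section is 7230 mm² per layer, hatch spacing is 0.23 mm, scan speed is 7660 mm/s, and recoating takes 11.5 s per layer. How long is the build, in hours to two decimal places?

5.17 hours

Number of layers: 143 / 0.12 → 1192 (rounded up).
Hatch length per layer: 7230 / 0.23 → 31434.8 mm.
Per-layer scan time = 31434.8 / 7660 = 4.1038 s.
Per-layer time = 4.1038 + 11.5, so 15.6038 s.
Total: 1192 × 15.6038 s = 18599.7296 s → 5.17 hours.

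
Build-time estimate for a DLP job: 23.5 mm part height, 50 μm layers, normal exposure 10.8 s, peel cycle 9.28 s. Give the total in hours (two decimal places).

2.62 hours

Number of layers: 23.5 / 0.05 → 470 (rounded up).
Per-layer time = 10.8 + 9.28 = 20.08 s.
Build time: 470 × 20.08 s = 9437.6 s, i.e. 2.62 hours.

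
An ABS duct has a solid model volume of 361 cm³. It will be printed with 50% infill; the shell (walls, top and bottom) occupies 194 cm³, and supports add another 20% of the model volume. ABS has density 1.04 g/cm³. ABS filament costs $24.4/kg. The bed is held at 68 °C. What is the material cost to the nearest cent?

Interior volume = 361 − 194, so 167 cm³.
Infill deposited = 0.50 × 167, so 83.5 cm³.
Support = 0.20 × 361, so 72.2 cm³.
Total extruded = 194 + 83.5 + 72.2, so 349.7 cm³.
Mass = 349.7 × 1.04, so 363.688 g.
Cost = 363.688 g / 1000 × $24.4/kg = $8.87.

$8.87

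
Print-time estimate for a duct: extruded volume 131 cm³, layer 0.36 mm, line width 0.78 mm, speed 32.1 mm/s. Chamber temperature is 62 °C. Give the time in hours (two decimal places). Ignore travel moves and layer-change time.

Extrusion cross-section = 0.36 × 0.78, so 0.2808 mm².
Toolpath length = 131 cm³ / 0.2808 mm² = 131000 / 0.2808 = 466524.2 mm.
Time extruding = 466524.2 / 32.1, so 14533.5 s.
Converting: 14533.5 s = 4.04 hours.

4.04 hours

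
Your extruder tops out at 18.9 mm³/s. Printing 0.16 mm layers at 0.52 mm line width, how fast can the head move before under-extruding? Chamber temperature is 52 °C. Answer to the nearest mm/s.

A: 0.16 × 0.52 → 0.0832 mm².
v_max = Q/A = 18.9/0.0832 = 227.16 mm/s → 227 mm/s.

227 mm/s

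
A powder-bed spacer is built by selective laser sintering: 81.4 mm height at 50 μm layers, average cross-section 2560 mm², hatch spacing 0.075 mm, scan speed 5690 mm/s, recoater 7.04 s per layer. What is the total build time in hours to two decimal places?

Number of layers: 81.4 / 0.05 → 1628 (rounded up).
Per-layer scan distance = 2560 / 0.075, so 34133.3 mm.
Laser time per layer = 34133.3 / 5690, so 5.9988 s.
Layer cycle: 5.9988 + 7.04 → 13.0388 s.
1628 layers × 13.0388 s/layer = 21227.1664 s, i.e. 5.90 hours.

5.90 hours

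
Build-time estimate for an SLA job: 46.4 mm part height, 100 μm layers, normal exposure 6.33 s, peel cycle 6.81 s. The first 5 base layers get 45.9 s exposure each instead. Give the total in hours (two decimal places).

Layers = ⌈46.4/0.1⌉ = 464.
Burn-in layers: 5 × (45.9 + 6.81) → 263.55 s.
Regular layers = 459 × (6.33 + 6.81) = 6031.26 s.
Total = 263.55 + 6031.26 = 6294.81 s = 1.75 hours.

1.75 hours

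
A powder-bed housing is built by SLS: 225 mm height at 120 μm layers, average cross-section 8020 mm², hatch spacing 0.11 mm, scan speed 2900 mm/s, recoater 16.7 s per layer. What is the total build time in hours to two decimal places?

21.79 hours

Layer count = ceil(225 / 0.12) = 1875.
Per-layer scan distance: 8020 / 0.11 → 72909.1 mm.
Scan time per layer = 72909.1 / 2900 = 25.1411 s.
Layer cycle: 25.1411 + 16.7 → 41.8411 s.
Build time = 1875 × 41.8411 = 78452.0625 s = 21.79 hours.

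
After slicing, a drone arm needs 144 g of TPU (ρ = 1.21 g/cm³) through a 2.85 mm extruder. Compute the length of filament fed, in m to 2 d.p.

18.66 m

Extruded volume: 144/1.21 = 119.0083 cm³ (119008.3 mm³).
A = π r² = π × 1.425² = 6.3794 mm².
Length = 119008.3 / 6.3794 = 18655.09 mm = 18.66 m.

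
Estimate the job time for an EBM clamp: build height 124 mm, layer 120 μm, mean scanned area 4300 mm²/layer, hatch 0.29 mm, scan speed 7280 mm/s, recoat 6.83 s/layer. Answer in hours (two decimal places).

2.55 hours

Layers = ⌈124/0.12⌉ = 1034.
Per-layer scan distance: 4300 / 0.29 → 14827.6 mm.
Per-layer scan time: 14827.6 / 7280 → 2.0368 s.
Time per layer = 2.0368 + 6.83, so 8.8668 s.
Build time = 1034 × 8.8668 = 9168.2712 s = 2.55 hours.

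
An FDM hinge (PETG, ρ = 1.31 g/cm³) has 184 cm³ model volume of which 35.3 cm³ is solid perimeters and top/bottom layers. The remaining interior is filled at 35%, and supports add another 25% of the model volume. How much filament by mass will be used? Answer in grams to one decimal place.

174.7 g

Infill region = 184 − 35.3 = 148.7 cm³.
Deposited infill = 0.35 × 148.7, so 52.045 cm³.
Support: 0.25 × 184 → 46 cm³.
Total extruded: 35.3 + 52.045 + 46 → 133.345 cm³.
Mass = 133.345 × 1.31 = 174.68195 g.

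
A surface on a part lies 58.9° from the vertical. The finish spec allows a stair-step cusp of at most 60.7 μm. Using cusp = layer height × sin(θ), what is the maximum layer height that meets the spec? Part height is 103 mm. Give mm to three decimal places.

0.071 mm

sin(58.9°) = 0.8563; t_max = 0.0607/0.8563 = 0.071 mm.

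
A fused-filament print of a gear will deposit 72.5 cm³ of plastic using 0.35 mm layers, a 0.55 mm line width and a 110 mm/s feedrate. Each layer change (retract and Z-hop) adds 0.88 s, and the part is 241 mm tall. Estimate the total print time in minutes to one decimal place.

Bead cross-section: 0.35 × 0.55 → 0.1925 mm².
Total extruded path = 72500/0.1925 = 376623.4 mm.
Extrusion time: 376623.4 / 110 → 3423.8 s.
Layer count = ceil(241 / 0.35) = 689.
Z-hop total = 689 × 0.88 = 606.32 s.
Altogether 3423.8 + 606.32 = 4030.12 s, i.e. 67.2 minutes.

67.2 minutes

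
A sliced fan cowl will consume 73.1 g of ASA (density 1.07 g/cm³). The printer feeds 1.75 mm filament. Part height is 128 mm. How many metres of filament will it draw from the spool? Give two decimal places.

28.40 m

Volume = 73.1 g / 1.07 g·cm⁻³ = 68.3178 cm³ = 68317.8 mm³.
Filament cross-section = π × (1.75/2)² = 2.4053 mm².
Length = 68317.8 / 2.4053 = 28403.03 mm = 28.40 m.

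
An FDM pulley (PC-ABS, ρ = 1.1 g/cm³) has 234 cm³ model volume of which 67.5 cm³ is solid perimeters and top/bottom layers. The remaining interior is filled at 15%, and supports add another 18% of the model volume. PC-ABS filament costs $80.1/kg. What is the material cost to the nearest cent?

$11.86

Volume inside the shell = 234 − 67.5, so 166.5 cm³.
Infill deposited = 0.15 × 166.5, so 24.975 cm³.
Support = 0.18 × 234, so 42.12 cm³.
Total extruded: 67.5 + 24.975 + 42.12 → 134.595 cm³.
Mass: 134.595 × 1.1 → 148.0545 g.
At $80.1/kg: 148.0545/1000 × 80.1 = $11.86.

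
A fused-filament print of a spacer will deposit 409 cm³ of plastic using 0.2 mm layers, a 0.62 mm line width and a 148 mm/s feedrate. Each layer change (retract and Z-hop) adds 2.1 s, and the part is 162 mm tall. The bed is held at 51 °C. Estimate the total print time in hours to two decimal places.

Line area = 0.2 × 0.62, so 0.124 mm².
Path length: 409000 mm³ / 0.124 mm² → 3298387.1 mm.
Print-move time: 3298387.1 / 148 → 22286.4 s.
Number of layers: 162 / 0.2 → 810 (rounded up).
Non-print overhead = 810 × 2.1 = 1701 s.
Total = 22286.4 + 1701 = 23987.4 s = 6.66 hours.

6.66 hours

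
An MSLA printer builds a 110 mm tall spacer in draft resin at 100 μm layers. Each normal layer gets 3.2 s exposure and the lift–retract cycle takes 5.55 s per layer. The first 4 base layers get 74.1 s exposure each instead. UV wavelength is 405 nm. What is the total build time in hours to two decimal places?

Number of layers: 110 / 0.1 → 1100 (rounded up).
Base layers = 4 × (74.1 + 5.55), so 318.6 s.
Regular layers = 1096 × (3.2 + 5.55), so 9590 s.
Sum: 318.6 + 9590 = 9908.6 s → 2.75 hours.

2.75 hours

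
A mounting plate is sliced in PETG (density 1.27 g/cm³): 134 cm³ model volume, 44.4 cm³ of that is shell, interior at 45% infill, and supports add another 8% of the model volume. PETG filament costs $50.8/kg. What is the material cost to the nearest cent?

$6.16

Volume inside the shell = 134 − 44.4 = 89.6 cm³.
Infill volume = 0.45 × 89.6 = 40.32 cm³.
Support = 0.08 × 134, so 10.72 cm³.
Total printed volume = 44.4 + 40.32 + 10.72, so 95.44 cm³.
Mass: 95.44 × 1.27 → 121.2088 g.
At $50.8/kg: 121.2088/1000 × 50.8 = $6.16.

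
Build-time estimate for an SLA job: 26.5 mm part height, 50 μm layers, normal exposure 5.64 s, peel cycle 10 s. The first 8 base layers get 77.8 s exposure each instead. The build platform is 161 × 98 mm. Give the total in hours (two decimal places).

2.46 hours

Layer count = ceil(26.5 / 0.05) = 530.
Bottom layers = 8 × (77.8 + 10) = 702.4 s.
Normal layers: 522 × (5.64 + 10) → 8164.08 s.
Total = 702.4 + 8164.08 = 8866.48 s = 2.46 hours.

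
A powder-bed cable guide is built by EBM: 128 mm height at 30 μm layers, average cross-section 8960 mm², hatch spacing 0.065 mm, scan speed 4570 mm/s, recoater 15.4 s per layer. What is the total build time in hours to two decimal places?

Layers = ⌈128/0.03⌉ = 4267.
Hatch length per layer = 8960 / 0.065 = 137846.2 mm.
Beam time per layer: 137846.2 / 4570 → 30.1633 s.
Per-layer time: 30.1633 + 15.4 → 45.5633 s.
Build time = 4267 × 45.5633 = 194418.6011 s = 54.01 hours.

54.01 hours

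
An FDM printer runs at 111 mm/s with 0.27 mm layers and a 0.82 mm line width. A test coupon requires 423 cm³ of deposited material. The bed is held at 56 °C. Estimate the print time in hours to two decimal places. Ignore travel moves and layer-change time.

Bead cross-section = 0.27 × 0.82 = 0.2214 mm².
Toolpath length = 423 cm³ / 0.2214 mm² = 423000 / 0.2214 = 1910569.1 mm.
Print-move time = 1910569.1 / 111, so 17212.3 s.
Converting: 17212.3 s = 4.78 hours.

4.78 hours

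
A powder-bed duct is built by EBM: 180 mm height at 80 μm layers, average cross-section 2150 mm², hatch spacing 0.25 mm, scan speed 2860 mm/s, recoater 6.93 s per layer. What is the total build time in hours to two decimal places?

6.21 hours

Number of layers: 180 / 0.08 → 2250 (rounded up).
Hatch length per layer: 2150 / 0.25 → 8600 mm.
Scan time per layer = 8600 / 2860, so 3.007 s.
Time per layer = 3.007 + 6.93, so 9.937 s.
Total: 2250 × 9.937 s = 22358.25 s → 6.21 hours.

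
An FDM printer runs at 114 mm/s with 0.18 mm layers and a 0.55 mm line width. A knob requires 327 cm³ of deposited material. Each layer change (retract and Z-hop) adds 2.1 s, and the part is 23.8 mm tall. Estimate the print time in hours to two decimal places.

8.13 hours

Line area = 0.18 × 0.55, so 0.099 mm².
Path length: 327000 mm³ / 0.099 mm² → 3303030.3 mm.
Time extruding = 3303030.3 / 114, so 28974 s.
Number of layers: 23.8 / 0.18 → 133 (rounded up).
Z-hop total = 133 × 2.1, so 279.3 s.
Total = 28974 + 279.3 = 29253.3 s = 8.13 hours.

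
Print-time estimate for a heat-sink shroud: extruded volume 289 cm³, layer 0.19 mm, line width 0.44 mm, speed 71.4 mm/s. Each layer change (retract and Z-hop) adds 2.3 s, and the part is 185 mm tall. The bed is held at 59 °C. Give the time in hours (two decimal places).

Line area: 0.19 × 0.44 → 0.0836 mm².
Total extruded path = 289000/0.0836 = 3456937.8 mm.
Print-move time = 3456937.8 / 71.4 = 48416.5 s.
Layer count = ceil(185 / 0.19) = 974.
Non-print overhead = 974 × 2.3 = 2240.2 s.
Total = 48416.5 + 2240.2 = 50656.7 s = 14.07 hours.

14.07 hours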